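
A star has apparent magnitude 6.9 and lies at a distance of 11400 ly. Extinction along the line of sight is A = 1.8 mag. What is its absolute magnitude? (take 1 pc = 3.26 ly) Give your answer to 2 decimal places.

d = 11400 ly / 3.26 = 3497 pc
5 log₁₀(d/10 pc) = 5 log₁₀(3497) − 5 = 12.718
M = m − 5 log₁₀(d/10) − A = 6.9 − 12.718 − 1.8 = -7.618

M ≈ -7.62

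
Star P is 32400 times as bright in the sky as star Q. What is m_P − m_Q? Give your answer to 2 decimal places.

m_P − m_Q ≈ -11.28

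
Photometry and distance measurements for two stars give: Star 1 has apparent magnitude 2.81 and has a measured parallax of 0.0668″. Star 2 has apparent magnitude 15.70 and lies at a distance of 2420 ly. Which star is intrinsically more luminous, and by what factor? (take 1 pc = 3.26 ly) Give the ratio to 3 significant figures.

Star 1 is more luminous, by a factor of 58.2.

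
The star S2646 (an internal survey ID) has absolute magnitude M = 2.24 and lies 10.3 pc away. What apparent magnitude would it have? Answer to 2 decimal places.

m ≈ 2.30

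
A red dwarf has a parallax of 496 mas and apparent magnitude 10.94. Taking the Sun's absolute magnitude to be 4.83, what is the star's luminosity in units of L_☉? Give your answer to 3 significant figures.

d = 1/p = 1000/496 mas = 2.016 pc
M = m − 5 log₁₀ d + 5 = 10.94 − 5·0.3045 + 5 = 14.417
M − M_☉ = 14.417 − 4.83 = 9.587
L/L_☉ = 10^(−0.4 × 9.587) = 1.462×10^-4

L/L_☉ ≈ 1.46×10^-4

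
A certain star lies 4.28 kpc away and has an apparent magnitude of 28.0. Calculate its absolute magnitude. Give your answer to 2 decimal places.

d = 4.28 kpc = 4280 pc
5 log₁₀(d/10 pc) = 5 log₁₀(4280) − 5 = 13.157
M = m − 5 log₁₀(d/10) = 28.0 − 13.157 = 14.843

M ≈ 14.84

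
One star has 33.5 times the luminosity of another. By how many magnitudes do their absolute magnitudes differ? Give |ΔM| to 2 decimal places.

|ΔM| ≈ 3.81

Pogson: ΔM = −2.5 log₁₀(ratio) = −2.5 log₁₀(33.5) = −2.5 × 1.5250 = -3.813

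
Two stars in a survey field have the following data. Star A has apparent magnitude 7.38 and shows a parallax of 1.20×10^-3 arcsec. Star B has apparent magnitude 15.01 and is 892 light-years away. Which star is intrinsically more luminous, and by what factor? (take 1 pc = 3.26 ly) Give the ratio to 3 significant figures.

Star A is more luminous, by a factor of 10500.

Star A: d = 1/p = 1/1.20×10^-3″ = 833.3 pc
Star A: M = m − 5 log₁₀ d + 5 = 7.38 − 5·2.9208 + 5 = -2.224
Star B: d = 892 ly / 3.26 = 273.6 pc
Star B: M = m − 5 log₁₀ d + 5 = 15.01 − 5·2.4371 + 5 = 7.824
ΔM = M_A − M_B = -2.224 − (7.824) = -10.048; smaller M is more luminous → Star A.
L ratio = 10^(0.4 |ΔM|) = 10^4.019 = 10460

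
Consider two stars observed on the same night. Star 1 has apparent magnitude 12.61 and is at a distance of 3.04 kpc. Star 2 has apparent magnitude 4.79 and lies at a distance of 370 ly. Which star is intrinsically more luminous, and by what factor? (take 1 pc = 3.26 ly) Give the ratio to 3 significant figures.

Star 1: d = 3.04 kpc = 3040 pc
Star 1: M = m − 5 log₁₀ d + 5 = 12.61 − 5·3.4829 + 5 = 0.196
Star 2: d = 370 ly / 3.26 = 113.5 pc
Star 2: M = m − 5 log₁₀ d + 5 = 4.79 − 5·2.0550 + 5 = -0.485
ΔM = M_1 − M_2 = 0.196 − (-0.485) = 0.681; smaller M is more luminous → Star 2.
L ratio = 10^(0.4 |ΔM|) = 10^0.272 = 1.872

Star 2 is more luminous, by a factor of 1.87.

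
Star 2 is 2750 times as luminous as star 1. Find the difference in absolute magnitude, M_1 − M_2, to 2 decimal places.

Pogson: ΔM = −2.5 log₁₀(ratio) = −2.5 log₁₀(2750) = −2.5 × 3.4393 = -8.598
Star 2 is brighter so has the smaller magnitude: M_1 − M_2 is positive.

M_1 − M_2 ≈ 8.60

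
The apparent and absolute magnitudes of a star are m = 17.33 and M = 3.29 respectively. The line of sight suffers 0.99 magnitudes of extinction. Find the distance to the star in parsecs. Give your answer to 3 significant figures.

d ≈ 4070 pc

m − M = 5 log₁₀(d/10 pc) + A  ⇒  17.33 − (3.29) − 0.99 = 5 log₁₀(d/10)
13.050 = 5 log₁₀(d/10)
log₁₀ d = (m − M − A)/5 + 1 = 3.6100
d = 10^3.6100 = 4074 pc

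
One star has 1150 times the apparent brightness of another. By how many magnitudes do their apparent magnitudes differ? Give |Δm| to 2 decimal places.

Pogson: Δm = −2.5 log₁₀(ratio) = −2.5 log₁₀(1150) = −2.5 × 3.0607 = -7.652

|Δm| ≈ 7.65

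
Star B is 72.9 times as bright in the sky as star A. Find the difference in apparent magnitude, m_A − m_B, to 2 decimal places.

Pogson: Δm = −2.5 log₁₀(ratio) = −2.5 log₁₀(72.9) = −2.5 × 1.8627 = -4.657
Star B is brighter so has the smaller magnitude: m_A − m_B is positive.

m_A − m_B ≈ 4.66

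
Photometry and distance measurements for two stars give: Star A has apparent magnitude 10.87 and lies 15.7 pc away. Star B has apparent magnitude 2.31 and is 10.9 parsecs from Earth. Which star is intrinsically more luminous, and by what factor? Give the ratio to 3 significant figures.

Star A: M = m − 5 log₁₀ d + 5 = 10.87 − 5·1.1959 + 5 = 9.891
Star B: M = m − 5 log₁₀ d + 5 = 2.31 − 5·1.0374 + 5 = 2.123
ΔM = M_A − M_B = 9.891 − (2.123) = 7.768; smaller M is more luminous → Star B.
L ratio = 10^(0.4 |ΔM|) = 10^3.107 = 1280

Star B is more luminous, by a factor of 1280.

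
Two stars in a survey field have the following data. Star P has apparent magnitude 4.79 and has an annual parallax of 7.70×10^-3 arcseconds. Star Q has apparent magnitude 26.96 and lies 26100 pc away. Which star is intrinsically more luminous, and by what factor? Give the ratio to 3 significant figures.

Star P: d = 1/p = 1/7.70×10^-3″ = 129.9 pc
Star P: M = m − 5 log₁₀ d + 5 = 4.79 − 5·2.1135 + 5 = -0.778
Star Q: M = m − 5 log₁₀ d + 5 = 26.96 − 5·4.4166 + 5 = 9.877
ΔM = M_P − M_Q = -0.778 − (9.877) = -10.654; smaller M is more luminous → Star P.
L ratio = 10^(0.4 |ΔM|) = 10^4.262 = 18270

Star P is more luminous, by a factor of 18300.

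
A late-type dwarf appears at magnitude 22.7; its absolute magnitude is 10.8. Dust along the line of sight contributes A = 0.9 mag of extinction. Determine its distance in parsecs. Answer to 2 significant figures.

m − M = 5 log₁₀(d/10 pc) + A  ⇒  22.7 − (10.8) − 0.9 = 5 log₁₀(d/10)
11.000 = 5 log₁₀(d/10)
log₁₀ d = (m − M − A)/5 + 1 = 3.2000
d = 10^3.2000 = 1585 pc

d ≈ 1600 pc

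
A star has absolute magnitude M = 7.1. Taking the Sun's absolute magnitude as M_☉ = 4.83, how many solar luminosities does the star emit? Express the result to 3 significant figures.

L/L_☉ ≈ 0.124

M − M_☉ = 7.1 − 4.83 = 2.270
L/L_☉ = 10^(−0.4 (M − M_☉)) = 10^-0.908 = 0.1236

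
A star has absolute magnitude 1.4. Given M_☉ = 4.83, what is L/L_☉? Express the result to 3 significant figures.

M − M_☉ = 1.4 − 4.83 = -3.430
L/L_☉ = 10^(−0.4 (M − M_☉)) = 10^1.372 = 23.55

L/L_☉ ≈ 23.6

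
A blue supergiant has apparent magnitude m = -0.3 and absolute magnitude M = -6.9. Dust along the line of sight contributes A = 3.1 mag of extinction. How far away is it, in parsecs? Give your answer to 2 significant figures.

d ≈ 50 pc

m − M = 5 log₁₀(d/10 pc) + A  ⇒  -0.3 − (-6.9) − 3.1 = 5 log₁₀(d/10)
3.500 = 5 log₁₀(d/10)
log₁₀ d = (m − M − A)/5 + 1 = 1.7000
d = 10^1.7000 = 50.12 pc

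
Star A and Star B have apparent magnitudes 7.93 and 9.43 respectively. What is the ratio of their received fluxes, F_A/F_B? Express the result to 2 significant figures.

F_A/F_B ≈ 4.0

Magnitude difference = -1.50
Flux ratio = 10^(−0.4 Δm) = 10^(−0.4 × -1.50) = 10^0.600 = 3.981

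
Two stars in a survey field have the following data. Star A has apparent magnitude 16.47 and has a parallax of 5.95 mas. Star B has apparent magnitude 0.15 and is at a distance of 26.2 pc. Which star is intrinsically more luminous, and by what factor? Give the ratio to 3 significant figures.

Star A: p = 5.95 mas = 5.95×10^-3″ → d = 1/p = 168.1 pc
Star A: M = m − 5 log₁₀ d + 5 = 16.47 − 5·2.2255 + 5 = 10.343
Star B: M = m − 5 log₁₀ d + 5 = 0.15 − 5·1.4183 + 5 = -1.942
ΔM = M_A − M_B = 10.343 − (-1.942) = 12.284; smaller M is more luminous → Star B.
L ratio = 10^(0.4 |ΔM|) = 10^4.914 = 81970

Star B is more luminous, by a factor of 82000.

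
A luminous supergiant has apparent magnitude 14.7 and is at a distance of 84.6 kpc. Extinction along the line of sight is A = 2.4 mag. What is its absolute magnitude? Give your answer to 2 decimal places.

M ≈ -7.34

d = 84.6 kpc = 84600 pc
5 log₁₀(d/10 pc) = 5 log₁₀(84600) − 5 = 19.637
M = m − 5 log₁₀(d/10) − A = 14.7 − 19.637 − 2.4 = -7.337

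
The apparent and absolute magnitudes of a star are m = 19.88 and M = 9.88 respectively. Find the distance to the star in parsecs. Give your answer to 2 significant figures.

d ≈ 1000 pc

Distance modulus: m − M = 19.88 − (9.88) = 10.000
m − M = 5 log₁₀ d − 5
log₁₀ d = (m − M)/5 + 1 = 3.0000
d = 10^3.0000 = 1000 pc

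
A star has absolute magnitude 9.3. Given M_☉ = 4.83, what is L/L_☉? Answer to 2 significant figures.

M − M_☉ = 9.3 − 4.83 = 4.470
L/L_☉ = 10^(−0.4 (M − M_☉)) = 10^-1.788 = 0.01629

L/L_☉ ≈ 0.016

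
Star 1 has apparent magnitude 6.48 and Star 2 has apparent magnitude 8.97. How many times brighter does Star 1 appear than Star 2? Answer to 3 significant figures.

9.91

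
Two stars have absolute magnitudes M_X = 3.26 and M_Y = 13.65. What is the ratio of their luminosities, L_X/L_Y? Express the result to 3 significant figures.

L_X/L_Y ≈ 14300

ΔM = M_X − M_Y = -10.39
L_X/L_Y = 10^(−0.4 ΔM) = 10^4.156 = 14320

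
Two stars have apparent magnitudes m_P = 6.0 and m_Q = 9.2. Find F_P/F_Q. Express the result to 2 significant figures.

F_P/F_Q ≈ 19

Magnitude difference = -3.2
Flux ratio = 10^(−0.4 Δm) = 10^(−0.4 × -3.2) = 10^1.280 = 19.05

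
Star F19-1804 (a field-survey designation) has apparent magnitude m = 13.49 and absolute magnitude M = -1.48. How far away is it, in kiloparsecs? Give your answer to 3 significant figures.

μ = m − M = 14.970
m − M = 5 log₁₀ d − 5
log₁₀ d = (m − M)/5 + 1 = 3.9940
d = 10^3.9940 = 9863 pc
= 9.863 kpc

d ≈ 9.86 kpc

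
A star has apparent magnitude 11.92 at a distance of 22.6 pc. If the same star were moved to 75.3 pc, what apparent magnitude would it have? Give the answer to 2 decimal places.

Flux ∝ 1/d², so Δm = 5 log₁₀(d₂/d₁) = 5 log₁₀(75.3/22.6) = 2.613
m₂ = m₁ + Δm = 11.92 + (2.613) = 14.533

m ≈ 14.53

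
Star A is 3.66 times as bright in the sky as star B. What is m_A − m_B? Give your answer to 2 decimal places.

Pogson: Δm = −2.5 log₁₀(ratio) = −2.5 log₁₀(3.66) = −2.5 × 0.5635 = -1.409
Star A is brighter, so it has the smaller magnitude: the difference is negative.

m_A − m_B ≈ -1.41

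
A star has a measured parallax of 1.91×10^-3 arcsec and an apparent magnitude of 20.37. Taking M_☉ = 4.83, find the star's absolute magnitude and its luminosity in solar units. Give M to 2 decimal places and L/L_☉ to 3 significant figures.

M ≈ 11.78; L/L_☉ ≈ 1.67×10^-3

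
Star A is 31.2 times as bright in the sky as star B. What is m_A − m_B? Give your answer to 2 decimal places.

m_A − m_B ≈ -3.74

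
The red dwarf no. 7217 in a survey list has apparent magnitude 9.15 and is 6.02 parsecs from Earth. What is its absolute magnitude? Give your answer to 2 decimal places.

M ≈ 10.25

5 log₁₀(d/10 pc) = 5 log₁₀(6.020) − 5 = -1.102
M = m − 5 log₁₀(d/10) = 9.15 + 1.102 = 10.252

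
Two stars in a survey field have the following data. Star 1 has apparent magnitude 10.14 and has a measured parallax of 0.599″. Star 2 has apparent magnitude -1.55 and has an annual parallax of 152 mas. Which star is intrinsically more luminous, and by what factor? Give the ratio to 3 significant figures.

Star 2 is more luminous, by a factor of 736000.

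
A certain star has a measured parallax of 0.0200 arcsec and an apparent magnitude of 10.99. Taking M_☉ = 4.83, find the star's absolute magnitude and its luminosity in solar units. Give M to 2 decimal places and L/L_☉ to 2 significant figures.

M ≈ 7.50; L/L_☉ ≈ 0.086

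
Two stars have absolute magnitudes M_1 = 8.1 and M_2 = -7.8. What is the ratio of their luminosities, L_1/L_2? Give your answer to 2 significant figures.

ΔM = M_1 − M_2 = 15.9
L_1/L_2 = 10^(−0.4 ΔM) = 10^-6.360 = 4.365×10^-7

L_1/L_2 ≈ 4.4×10^-7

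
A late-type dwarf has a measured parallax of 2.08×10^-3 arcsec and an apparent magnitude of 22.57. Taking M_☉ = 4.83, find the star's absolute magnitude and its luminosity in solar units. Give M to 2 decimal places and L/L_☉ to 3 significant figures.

d = 1/p = 1/2.08×10^-3″ = 480.8 pc
M = m − 5 log₁₀ d + 5 = 22.57 − 5·2.6819 + 5 = 14.160
M − M_☉ = 14.160 − 4.83 = 9.330
L/L_☉ = 10^(−0.4 × 9.330) = 1.853×10^-4

M ≈ 14.16; L/L_☉ ≈ 1.85×10^-4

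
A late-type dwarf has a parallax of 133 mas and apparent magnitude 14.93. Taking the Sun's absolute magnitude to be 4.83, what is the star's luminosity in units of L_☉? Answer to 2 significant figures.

L/L_☉ ≈ 5.2×10^-5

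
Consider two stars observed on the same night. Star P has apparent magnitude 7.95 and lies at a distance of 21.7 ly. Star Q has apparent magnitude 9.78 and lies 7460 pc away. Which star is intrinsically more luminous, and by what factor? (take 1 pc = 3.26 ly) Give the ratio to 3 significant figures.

Star P: d = 21.7 ly / 3.26 = 6.656 pc
Star P: M = m − 5 log₁₀ d + 5 = 7.95 − 5·0.8232 + 5 = 8.834
Star Q: M = m − 5 log₁₀ d + 5 = 9.78 − 5·3.8727 + 5 = -4.584
ΔM = M_P − M_Q = 8.834 − (-4.584) = 13.417; smaller M is more luminous → Star Q.
L ratio = 10^(0.4 |ΔM|) = 10^5.367 = 232800

Star Q is more luminous, by a factor of 233000.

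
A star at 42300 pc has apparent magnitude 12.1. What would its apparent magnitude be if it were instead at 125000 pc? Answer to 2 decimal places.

Flux ∝ 1/d², so Δm = 5 log₁₀(d₂/d₁) = 5 log₁₀(125000/42300) = 2.353
m₂ = m₁ + Δm = 12.1 + (2.353) = 14.453

m ≈ 14.45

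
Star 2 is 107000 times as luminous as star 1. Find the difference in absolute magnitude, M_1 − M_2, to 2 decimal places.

M_1 − M_2 ≈ 12.57

Pogson: ΔM = −2.5 log₁₀(ratio) = −2.5 log₁₀(107000) = −2.5 × 5.0294 = -12.573
Star 2 is brighter so has the smaller magnitude: M_1 − M_2 is positive.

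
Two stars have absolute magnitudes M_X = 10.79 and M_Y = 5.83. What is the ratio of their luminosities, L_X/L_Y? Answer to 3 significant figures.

L_X/L_Y ≈ 0.0104

ΔM = M_X − M_Y = 4.96
L_X/L_Y = 10^(−0.4 ΔM) = 10^-1.984 = 0.01038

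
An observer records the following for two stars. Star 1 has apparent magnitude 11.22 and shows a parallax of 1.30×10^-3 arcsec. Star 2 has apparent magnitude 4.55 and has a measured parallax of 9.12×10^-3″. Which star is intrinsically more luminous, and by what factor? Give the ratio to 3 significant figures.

Star 2 is more luminous, by a factor of 9.46.

Star 1: d = 1/p = 1/1.30×10^-3″ = 769.2 pc
Star 1: M = m − 5 log₁₀ d + 5 = 11.22 − 5·2.8861 + 5 = 1.790
Star 2: d = 1/p = 1/9.12×10^-3″ = 109.6 pc
Star 2: M = m − 5 log₁₀ d + 5 = 4.55 − 5·2.0400 + 5 = -0.650
ΔM = M_1 − M_2 = 1.790 − (-0.650) = 2.440; smaller M is more luminous → Star 2.
L ratio = 10^(0.4 |ΔM|) = 10^0.976 = 9.460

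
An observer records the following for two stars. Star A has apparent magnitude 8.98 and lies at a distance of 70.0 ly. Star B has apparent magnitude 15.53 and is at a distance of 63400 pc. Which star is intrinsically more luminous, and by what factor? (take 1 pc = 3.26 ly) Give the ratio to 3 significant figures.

Star B is more luminous, by a factor of 20900.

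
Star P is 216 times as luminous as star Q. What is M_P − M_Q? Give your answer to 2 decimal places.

M_P − M_Q ≈ -5.84

Pogson: ΔM = −2.5 log₁₀(ratio) = −2.5 log₁₀(216) = −2.5 × 2.3345 = -5.836
Star P is brighter, so it has the smaller magnitude: the difference is negative.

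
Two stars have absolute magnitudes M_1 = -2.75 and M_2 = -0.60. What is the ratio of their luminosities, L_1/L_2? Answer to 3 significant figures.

L_1/L_2 ≈ 7.24

ΔM = M_1 − M_2 = -2.15
L_1/L_2 = 10^(−0.4 ΔM) = 10^0.860 = 7.244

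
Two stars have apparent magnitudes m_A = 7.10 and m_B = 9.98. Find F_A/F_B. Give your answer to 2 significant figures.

F_A/F_B ≈ 14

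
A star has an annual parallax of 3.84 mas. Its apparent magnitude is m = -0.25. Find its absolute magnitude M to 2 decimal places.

M ≈ -7.33

p = 3.84 mas = 3.84×10^-3″ → d = 1/p = 260.4 pc
5 log₁₀(d/10 pc) = 5 log₁₀(260.4) − 5 = 7.078
M = m − 5 log₁₀(d/10) = -0.25 − 7.078 = -7.328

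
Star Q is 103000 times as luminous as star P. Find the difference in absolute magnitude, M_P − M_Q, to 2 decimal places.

M_P − M_Q ≈ 12.53

Pogson: ΔM = −2.5 log₁₀(ratio) = −2.5 log₁₀(103000) = −2.5 × 5.0128 = -12.532
Star Q is brighter so has the smaller magnitude: M_P − M_Q is positive.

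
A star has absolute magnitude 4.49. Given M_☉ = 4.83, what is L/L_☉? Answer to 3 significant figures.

M − M_☉ = 4.49 − 4.83 = -0.340
L/L_☉ = 10^(−0.4 (M − M_☉)) = 10^0.136 = 1.368

L/L_☉ ≈ 1.37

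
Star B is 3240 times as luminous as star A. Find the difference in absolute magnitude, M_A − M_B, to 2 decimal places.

M_A − M_B ≈ 8.78

Pogson: ΔM = −2.5 log₁₀(ratio) = −2.5 log₁₀(3240) = −2.5 × 3.5105 = -8.776
Star B is brighter so has the smaller magnitude: M_A − M_B is positive.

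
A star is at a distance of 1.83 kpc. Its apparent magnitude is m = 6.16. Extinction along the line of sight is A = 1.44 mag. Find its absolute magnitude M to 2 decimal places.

M ≈ -6.59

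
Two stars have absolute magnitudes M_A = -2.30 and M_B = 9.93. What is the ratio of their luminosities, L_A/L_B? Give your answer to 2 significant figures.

L_A/L_B ≈ 78000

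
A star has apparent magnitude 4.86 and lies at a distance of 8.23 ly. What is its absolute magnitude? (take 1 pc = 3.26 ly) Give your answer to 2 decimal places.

d = 8.23 ly / 3.26 = 2.525 pc
5 log₁₀(d/10 pc) = 5 log₁₀(2.525) − 5 = -2.989
M = m − 5 log₁₀(d/10) = 4.86 + 2.989 = 7.849

M ≈ 7.85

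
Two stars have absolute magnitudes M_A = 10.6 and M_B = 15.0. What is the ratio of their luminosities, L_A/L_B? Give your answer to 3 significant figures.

ΔM = M_A − M_B = -4.4
L_A/L_B = 10^(−0.4 ΔM) = 10^1.760 = 57.54

L_A/L_B ≈ 57.5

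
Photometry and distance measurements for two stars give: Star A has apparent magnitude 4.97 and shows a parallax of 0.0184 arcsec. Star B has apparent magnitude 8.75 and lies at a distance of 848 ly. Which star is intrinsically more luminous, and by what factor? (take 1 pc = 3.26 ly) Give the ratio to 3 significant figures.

Star A: d = 1/p = 1/0.0184″ = 54.35 pc
Star A: M = m − 5 log₁₀ d + 5 = 4.97 − 5·1.7352 + 5 = 1.294
Star B: d = 848 ly / 3.26 = 260.1 pc
Star B: M = m − 5 log₁₀ d + 5 = 8.75 − 5·2.4152 + 5 = 1.674
ΔM = M_A − M_B = 1.294 − (1.674) = -0.380; smaller M is more luminous → Star A.
L ratio = 10^(0.4 |ΔM|) = 10^0.152 = 1.419

Star A is more luminous, by a factor of 1.42.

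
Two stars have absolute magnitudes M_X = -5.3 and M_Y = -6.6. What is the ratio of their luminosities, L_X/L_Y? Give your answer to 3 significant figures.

ΔM = M_X − M_Y = 1.3
L_X/L_Y = 10^(−0.4 ΔM) = 10^-0.520 = 0.3020

L_X/L_Y ≈ 0.302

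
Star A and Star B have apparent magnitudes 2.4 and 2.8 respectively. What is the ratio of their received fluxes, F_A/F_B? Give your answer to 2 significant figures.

Δm = 2.4 − (2.8) = -0.4
Flux ratio = 10^(−0.4 Δm) = 10^(−0.4 × -0.4) = 10^0.160 = 1.445

F_A/F_B ≈ 1.4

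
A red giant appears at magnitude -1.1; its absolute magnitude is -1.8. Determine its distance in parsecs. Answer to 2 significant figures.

Distance modulus: m − M = -1.1 − (-1.8) = 0.700
m − M = 5 log₁₀ d − 5
log₁₀ d = (m − M)/5 + 1 = 1.1400
d = 10^1.1400 = 13.80 pc

d ≈ 14 pc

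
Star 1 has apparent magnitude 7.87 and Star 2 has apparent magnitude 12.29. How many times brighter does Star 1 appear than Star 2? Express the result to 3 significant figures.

58.6

Δm = 7.87 − (12.29) = -4.42
Flux ratio = 10^(−0.4 Δm) = 10^(−0.4 × -4.42) = 10^1.768 = 58.61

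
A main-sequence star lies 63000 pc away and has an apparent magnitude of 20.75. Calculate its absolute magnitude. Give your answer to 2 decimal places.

M ≈ 1.75

5 log₁₀(d/10 pc) = 5 log₁₀(63000) − 5 = 18.997
M = m − 5 log₁₀(d/10) = 20.75 − 18.997 = 1.753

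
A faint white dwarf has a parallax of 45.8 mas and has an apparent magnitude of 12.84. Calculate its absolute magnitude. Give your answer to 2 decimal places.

p = 45.8 mas = 0.0458″ → d = 1/p = 21.83 pc
5 log₁₀(d/10 pc) = 5 log₁₀(21.83) − 5 = 1.696
M = m − 5 log₁₀(d/10) = 12.84 − 1.696 = 11.144

M ≈ 11.14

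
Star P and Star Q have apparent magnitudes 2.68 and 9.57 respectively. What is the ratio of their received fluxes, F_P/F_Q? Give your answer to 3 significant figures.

Magnitude difference = -6.89
Flux ratio = 10^(−0.4 Δm) = 10^(−0.4 × -6.89) = 10^2.756 = 570.2

F_P/F_Q ≈ 570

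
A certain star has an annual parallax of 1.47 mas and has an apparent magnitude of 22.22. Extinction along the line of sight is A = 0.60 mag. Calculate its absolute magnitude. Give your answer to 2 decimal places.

M ≈ 12.46

p = 1.47 mas = 1.47×10^-3″ → d = 1/p = 680.3 pc
5 log₁₀(d/10 pc) = 5 log₁₀(680.3) − 5 = 9.163
M = m − 5 log₁₀(d/10) − A = 22.22 − 9.163 − 0.60 = 12.457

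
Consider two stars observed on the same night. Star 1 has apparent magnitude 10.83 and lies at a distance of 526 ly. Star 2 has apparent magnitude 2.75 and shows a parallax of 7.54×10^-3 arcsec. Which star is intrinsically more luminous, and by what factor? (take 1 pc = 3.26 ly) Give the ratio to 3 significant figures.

Star 2 is more luminous, by a factor of 1150.

Star 1: d = 526 ly / 3.26 = 161.3 pc
Star 1: M = m − 5 log₁₀ d + 5 = 10.83 − 5·2.2078 + 5 = 4.791
Star 2: d = 1/p = 1/7.54×10^-3″ = 132.6 pc
Star 2: M = m − 5 log₁₀ d + 5 = 2.75 − 5·2.1226 + 5 = -2.863
ΔM = M_1 − M_2 = 4.791 − (-2.863) = 7.654; smaller M is more luminous → Star 2.
L ratio = 10^(0.4 |ΔM|) = 10^3.062 = 1153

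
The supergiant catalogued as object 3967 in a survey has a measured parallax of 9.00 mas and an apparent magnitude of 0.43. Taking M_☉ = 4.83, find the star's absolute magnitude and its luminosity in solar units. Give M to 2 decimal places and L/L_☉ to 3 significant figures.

d = 1/p = 1000/9.00 mas = 111.1 pc
M = m − 5 log₁₀ d + 5 = 0.43 − 5·2.0458 + 5 = -4.799
M − M_☉ = -4.799 − 4.83 = -9.629
L/L_☉ = 10^(−0.4 × -9.629) = 7104

M ≈ -4.80; L/L_☉ ≈ 7100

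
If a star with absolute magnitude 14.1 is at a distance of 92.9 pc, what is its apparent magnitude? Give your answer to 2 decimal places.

m ≈ 18.94

m = M + 5 log₁₀ d − 5 = 14.1 + 5·1.9680 − 5 = 18.940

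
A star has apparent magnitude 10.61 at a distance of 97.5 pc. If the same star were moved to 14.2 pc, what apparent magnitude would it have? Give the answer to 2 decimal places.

Flux ∝ 1/d², so Δm = 5 log₁₀(d₂/d₁) = 5 log₁₀(14.2/97.5) = -4.184
m₂ = m₁ + Δm = 10.61 + (-4.184) = 6.426

m ≈ 6.43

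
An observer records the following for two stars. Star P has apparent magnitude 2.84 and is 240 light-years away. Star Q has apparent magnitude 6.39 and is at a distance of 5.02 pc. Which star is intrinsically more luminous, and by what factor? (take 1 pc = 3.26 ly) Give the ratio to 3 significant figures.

Star P: d = 240 ly / 3.26 = 73.62 pc
Star P: M = m − 5 log₁₀ d + 5 = 2.84 − 5·1.8670 + 5 = -1.495
Star Q: M = m − 5 log₁₀ d + 5 = 6.39 − 5·0.7007 + 5 = 7.886
ΔM = M_P − M_Q = -1.495 − (7.886) = -9.381; smaller M is more luminous → Star P.
L ratio = 10^(0.4 |ΔM|) = 10^3.753 = 5657

Star P is more luminous, by a factor of 5660.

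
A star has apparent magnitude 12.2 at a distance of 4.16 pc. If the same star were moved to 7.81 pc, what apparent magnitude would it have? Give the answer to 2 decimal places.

m ≈ 13.57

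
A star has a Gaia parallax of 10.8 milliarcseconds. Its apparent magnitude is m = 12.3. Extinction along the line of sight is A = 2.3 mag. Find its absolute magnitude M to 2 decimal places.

M ≈ 5.17

p = 10.8 mas = 0.0108″ → d = 1/p = 92.59 pc
5 log₁₀(d/10 pc) = 5 log₁₀(92.59) − 5 = 4.833
M = m − 5 log₁₀(d/10) − A = 12.3 − 4.833 − 2.3 = 5.167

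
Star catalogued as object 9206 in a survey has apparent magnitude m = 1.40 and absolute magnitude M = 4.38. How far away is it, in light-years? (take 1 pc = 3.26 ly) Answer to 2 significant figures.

d ≈ 8.3 ly

μ = m − M = -2.980
m − M = 5 log₁₀ d − 5
log₁₀ d = (m − M)/5 + 1 = 0.4040
d = 10^0.4040 = 2.535 pc
= 8.265 ly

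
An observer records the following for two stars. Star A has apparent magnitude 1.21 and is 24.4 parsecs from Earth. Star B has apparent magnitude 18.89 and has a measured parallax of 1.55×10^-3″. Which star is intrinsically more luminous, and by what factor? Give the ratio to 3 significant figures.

Star A is more luminous, by a factor of 16900.

Star A: M = m − 5 log₁₀ d + 5 = 1.21 − 5·1.3874 + 5 = -0.727
Star B: d = 1/p = 1/1.55×10^-3″ = 645.2 pc
Star B: M = m − 5 log₁₀ d + 5 = 18.89 − 5·2.8097 + 5 = 9.842
ΔM = M_A − M_B = -0.727 − (9.842) = -10.569; smaller M is more luminous → Star A.
L ratio = 10^(0.4 |ΔM|) = 10^4.227 = 16880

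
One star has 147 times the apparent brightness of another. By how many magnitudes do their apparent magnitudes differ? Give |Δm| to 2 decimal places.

|Δm| ≈ 5.42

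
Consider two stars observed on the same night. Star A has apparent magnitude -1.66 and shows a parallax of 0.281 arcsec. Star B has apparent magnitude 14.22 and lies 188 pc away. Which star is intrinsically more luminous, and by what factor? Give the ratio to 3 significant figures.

Star A: d = 1/p = 1/0.281″ = 3.559 pc
Star A: M = m − 5 log₁₀ d + 5 = -1.66 − 5·0.5513 + 5 = 0.584
Star B: M = m − 5 log₁₀ d + 5 = 14.22 − 5·2.2742 + 5 = 7.849
ΔM = M_A − M_B = 0.584 − (7.849) = -7.266; smaller M is more luminous → Star A.
L ratio = 10^(0.4 |ΔM|) = 10^2.906 = 805.9

Star A is more luminous, by a factor of 806.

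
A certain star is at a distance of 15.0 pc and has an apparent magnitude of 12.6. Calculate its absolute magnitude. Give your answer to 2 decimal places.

M ≈ 11.72

5 log₁₀(d/10 pc) = 5 log₁₀(15.00) − 5 = 0.880
M = m − 5 log₁₀(d/10) = 12.6 − 0.880 = 11.720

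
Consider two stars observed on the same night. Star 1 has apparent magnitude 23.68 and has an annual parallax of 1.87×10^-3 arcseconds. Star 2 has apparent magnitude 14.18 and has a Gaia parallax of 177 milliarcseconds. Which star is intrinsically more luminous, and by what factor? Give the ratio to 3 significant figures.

Star 1 is more luminous, by a factor of 1.42.

Star 1: d = 1/p = 1/1.87×10^-3″ = 534.8 pc
Star 1: M = m − 5 log₁₀ d + 5 = 23.68 − 5·2.7282 + 5 = 15.039
Star 2: p = 177 mas = 0.177″ → d = 1/p = 5.650 pc
Star 2: M = m − 5 log₁₀ d + 5 = 14.18 − 5·0.7520 + 5 = 15.420
ΔM = M_1 − M_2 = 15.039 − (15.420) = -0.381; smaller M is more luminous → Star 1.
L ratio = 10^(0.4 |ΔM|) = 10^0.152 = 1.420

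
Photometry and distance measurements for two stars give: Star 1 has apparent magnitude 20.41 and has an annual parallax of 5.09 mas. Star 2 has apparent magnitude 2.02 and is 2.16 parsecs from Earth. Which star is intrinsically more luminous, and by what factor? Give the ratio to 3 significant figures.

Star 1: p = 5.09 mas = 5.09×10^-3″ → d = 1/p = 196.5 pc
Star 1: M = m − 5 log₁₀ d + 5 = 20.41 − 5·2.2933 + 5 = 13.944
Star 2: M = m − 5 log₁₀ d + 5 = 2.02 − 5·0.3345 + 5 = 5.348
ΔM = M_1 − M_2 = 13.944 − (5.348) = 8.596; smaller M is more luminous → Star 2.
L ratio = 10^(0.4 |ΔM|) = 10^3.438 = 2744

Star 2 is more luminous, by a factor of 2740.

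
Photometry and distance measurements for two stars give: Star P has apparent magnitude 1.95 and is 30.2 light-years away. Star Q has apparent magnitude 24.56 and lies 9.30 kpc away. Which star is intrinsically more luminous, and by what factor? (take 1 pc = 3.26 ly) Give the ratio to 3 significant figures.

Star P: d = 30.2 ly / 3.26 = 9.264 pc
Star P: M = m − 5 log₁₀ d + 5 = 1.95 − 5·0.9668 + 5 = 2.116
Star Q: d = 9.30 kpc = 9300 pc
Star Q: M = m − 5 log₁₀ d + 5 = 24.56 − 5·3.9685 + 5 = 9.718
ΔM = M_P − M_Q = 2.116 − (9.718) = -7.602; smaller M is more luminous → Star P.
L ratio = 10^(0.4 |ΔM|) = 10^3.041 = 1098

Star P is more luminous, by a factor of 1100.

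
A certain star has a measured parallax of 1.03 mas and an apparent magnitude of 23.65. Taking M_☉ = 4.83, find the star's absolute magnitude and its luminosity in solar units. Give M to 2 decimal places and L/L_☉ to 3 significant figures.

d = 1/p = 1000/1.03 mas = 970.9 pc
M = m − 5 log₁₀ d + 5 = 23.65 − 5·2.9872 + 5 = 13.714
M − M_☉ = 13.714 − 4.83 = 8.884
L/L_☉ = 10^(−0.4 × 8.884) = 2.795×10^-4

M ≈ 13.71; L/L_☉ ≈ 2.79×10^-4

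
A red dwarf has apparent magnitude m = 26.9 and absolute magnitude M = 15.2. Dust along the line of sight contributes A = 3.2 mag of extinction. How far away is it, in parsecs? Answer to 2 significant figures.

m − M = 5 log₁₀(d/10 pc) + A  ⇒  26.9 − (15.2) − 3.2 = 5 log₁₀(d/10)
8.500 = 5 log₁₀(d/10)
log₁₀ d = (m − M − A)/5 + 1 = 2.7000
d = 10^2.7000 = 501.2 pc

d ≈ 500 pc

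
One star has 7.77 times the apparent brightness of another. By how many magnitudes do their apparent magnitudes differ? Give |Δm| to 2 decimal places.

|Δm| ≈ 2.23

Pogson: Δm = −2.5 log₁₀(ratio) = −2.5 log₁₀(7.77) = −2.5 × 0.8904 = -2.226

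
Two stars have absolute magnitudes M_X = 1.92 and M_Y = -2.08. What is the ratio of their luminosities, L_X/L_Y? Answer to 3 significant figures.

L_X/L_Y ≈ 0.0251

ΔM = M_X − M_Y = 4.00
L_X/L_Y = 10^(−0.4 ΔM) = 10^-1.600 = 0.02512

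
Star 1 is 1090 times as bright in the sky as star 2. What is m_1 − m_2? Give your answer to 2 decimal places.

m_1 − m_2 ≈ -7.59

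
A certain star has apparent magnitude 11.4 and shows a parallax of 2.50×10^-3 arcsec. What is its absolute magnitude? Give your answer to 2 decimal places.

d = 1/p = 1/2.50×10^-3″ = 400.0 pc
5 log₁₀(d/10 pc) = 5 log₁₀(400.0) − 5 = 8.010
M = m − 5 log₁₀(d/10) = 11.4 − 8.010 = 3.390

M ≈ 3.39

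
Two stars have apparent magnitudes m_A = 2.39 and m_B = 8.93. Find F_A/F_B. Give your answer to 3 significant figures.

Δm = 2.39 − (8.93) = -6.54
Flux ratio = 10^(−0.4 Δm) = 10^(−0.4 × -6.54) = 10^2.616 = 413.0

F_A/F_B ≈ 413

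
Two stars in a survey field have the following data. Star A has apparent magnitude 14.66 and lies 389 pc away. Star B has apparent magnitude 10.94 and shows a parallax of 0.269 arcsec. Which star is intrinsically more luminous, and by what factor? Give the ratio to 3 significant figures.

Star A is more luminous, by a factor of 356.

Star A: M = m − 5 log₁₀ d + 5 = 14.66 − 5·2.5899 + 5 = 6.710
Star B: d = 1/p = 1/0.269″ = 3.717 pc
Star B: M = m − 5 log₁₀ d + 5 = 10.94 − 5·0.5702 + 5 = 13.089
ΔM = M_A − M_B = 6.710 − (13.089) = -6.379; smaller M is more luminous → Star A.
L ratio = 10^(0.4 |ΔM|) = 10^2.551 = 356.0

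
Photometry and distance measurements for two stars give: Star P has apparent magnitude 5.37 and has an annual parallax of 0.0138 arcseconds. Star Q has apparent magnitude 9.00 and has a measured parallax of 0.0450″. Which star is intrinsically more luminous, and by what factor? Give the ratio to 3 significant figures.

Star P: d = 1/p = 1/0.0138″ = 72.46 pc
Star P: M = m − 5 log₁₀ d + 5 = 5.37 − 5·1.8601 + 5 = 1.069
Star Q: d = 1/p = 1/0.0450″ = 22.22 pc
Star Q: M = m − 5 log₁₀ d + 5 = 9.00 − 5·1.3468 + 5 = 7.266
ΔM = M_P − M_Q = 1.069 − (7.266) = -6.197; smaller M is more luminous → Star P.
L ratio = 10^(0.4 |ΔM|) = 10^2.479 = 301.1

Star P is more luminous, by a factor of 301.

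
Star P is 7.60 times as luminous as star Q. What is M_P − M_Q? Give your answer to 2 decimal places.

Pogson: ΔM = −2.5 log₁₀(ratio) = −2.5 log₁₀(7.60) = −2.5 × 0.8808 = -2.202
Star P is brighter, so it has the smaller magnitude: the difference is negative.

M_P − M_Q ≈ -2.20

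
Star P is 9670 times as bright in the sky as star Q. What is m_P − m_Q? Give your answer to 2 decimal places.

Pogson: Δm = −2.5 log₁₀(ratio) = −2.5 log₁₀(9670) = −2.5 × 3.9854 = -9.964
Star P is brighter, so it has the smaller magnitude: the difference is negative.

m_P − m_Q ≈ -9.96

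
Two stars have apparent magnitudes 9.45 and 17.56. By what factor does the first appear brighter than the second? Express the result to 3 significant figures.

Magnitude difference = -8.11
Flux ratio = 10^(−0.4 Δm) = 10^(−0.4 × -8.11) = 10^3.244 = 1754

1750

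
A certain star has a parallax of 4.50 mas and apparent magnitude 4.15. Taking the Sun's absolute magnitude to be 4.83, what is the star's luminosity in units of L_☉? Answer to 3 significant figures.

L/L_☉ ≈ 924

d = 1/p = 1000/4.50 mas = 222.2 pc
M = m − 5 log₁₀ d + 5 = 4.15 − 5·2.3468 + 5 = -2.584
M − M_☉ = -2.584 − 4.83 = -7.414
L/L_☉ = 10^(−0.4 × -7.414) = 923.8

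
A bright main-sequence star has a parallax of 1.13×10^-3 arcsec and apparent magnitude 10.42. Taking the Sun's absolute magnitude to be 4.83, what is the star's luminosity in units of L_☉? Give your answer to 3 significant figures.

d = 1/p = 1/1.13×10^-3″ = 885.0 pc
M = m − 5 log₁₀ d + 5 = 10.42 − 5·2.9469 + 5 = 0.685
M − M_☉ = 0.685 − 4.83 = -4.145
L/L_☉ = 10^(−0.4 × -4.145) = 45.48

L/L_☉ ≈ 45.5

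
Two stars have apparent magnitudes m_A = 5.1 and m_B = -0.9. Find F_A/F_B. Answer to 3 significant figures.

F_A/F_B ≈ 3.98×10^-3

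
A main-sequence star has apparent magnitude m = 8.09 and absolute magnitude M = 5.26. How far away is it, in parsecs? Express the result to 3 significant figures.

Distance modulus: m − M = 8.09 − (5.26) = 2.830
m − M = 5 log₁₀ d − 5
log₁₀ d = (m − M)/5 + 1 = 1.5660
d = 10^1.5660 = 36.81 pc

d ≈ 36.8 pc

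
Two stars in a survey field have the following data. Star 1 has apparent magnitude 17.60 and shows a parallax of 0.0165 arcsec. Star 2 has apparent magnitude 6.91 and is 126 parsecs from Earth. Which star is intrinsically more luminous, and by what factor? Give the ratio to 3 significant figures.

Star 2 is more luminous, by a factor of 81600.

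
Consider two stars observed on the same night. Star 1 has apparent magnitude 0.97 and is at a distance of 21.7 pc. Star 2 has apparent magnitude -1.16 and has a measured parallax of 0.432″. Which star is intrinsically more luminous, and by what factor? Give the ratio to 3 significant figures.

Star 1: M = m − 5 log₁₀ d + 5 = 0.97 − 5·1.3365 + 5 = -0.712
Star 2: d = 1/p = 1/0.432″ = 2.315 pc
Star 2: M = m − 5 log₁₀ d + 5 = -1.16 − 5·0.3645 + 5 = 2.017
ΔM = M_1 − M_2 = -0.712 − (2.017) = -2.730; smaller M is more luminous → Star 1.
L ratio = 10^(0.4 |ΔM|) = 10^1.092 = 12.36

Star 1 is more luminous, by a factor of 12.4.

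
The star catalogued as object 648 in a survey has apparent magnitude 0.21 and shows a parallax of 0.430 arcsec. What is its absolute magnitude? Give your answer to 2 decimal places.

M ≈ 3.38

d = 1/p = 1/0.430″ = 2.326 pc
5 log₁₀(d/10 pc) = 5 log₁₀(2.326) − 5 = -3.167
M = m − 5 log₁₀(d/10) = 0.21 + 3.167 = 3.377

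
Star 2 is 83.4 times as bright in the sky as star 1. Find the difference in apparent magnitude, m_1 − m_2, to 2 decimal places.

m_1 − m_2 ≈ 4.80

Pogson: Δm = −2.5 log₁₀(ratio) = −2.5 log₁₀(83.4) = −2.5 × 1.9212 = -4.803
Star 2 is brighter so has the smaller magnitude: m_1 − m_2 is positive.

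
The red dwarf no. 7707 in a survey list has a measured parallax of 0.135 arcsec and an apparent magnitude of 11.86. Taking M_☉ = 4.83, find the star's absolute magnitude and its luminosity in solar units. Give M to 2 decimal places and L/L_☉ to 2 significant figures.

d = 1/p = 1/0.135″ = 7.407 pc
M = m − 5 log₁₀ d + 5 = 11.86 − 5·0.8697 + 5 = 12.512
M − M_☉ = 12.512 − 4.83 = 7.682
L/L_☉ = 10^(−0.4 × 7.682) = 8.459×10^-4

M ≈ 12.51; L/L_☉ ≈ 8.5×10^-4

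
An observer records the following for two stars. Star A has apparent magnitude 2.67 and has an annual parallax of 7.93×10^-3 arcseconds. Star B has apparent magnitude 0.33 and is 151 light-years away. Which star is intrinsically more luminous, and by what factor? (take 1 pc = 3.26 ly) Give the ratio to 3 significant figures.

Star B is more luminous, by a factor of 1.16.

Star A: d = 1/p = 1/7.93×10^-3″ = 126.1 pc
Star A: M = m − 5 log₁₀ d + 5 = 2.67 − 5·2.1007 + 5 = -2.834
Star B: d = 151 ly / 3.26 = 46.32 pc
Star B: M = m − 5 log₁₀ d + 5 = 0.33 − 5·1.6658 + 5 = -2.999
ΔM = M_A − M_B = -2.834 − (-2.999) = 0.165; smaller M is more luminous → Star B.
L ratio = 10^(0.4 |ΔM|) = 10^0.066 = 1.164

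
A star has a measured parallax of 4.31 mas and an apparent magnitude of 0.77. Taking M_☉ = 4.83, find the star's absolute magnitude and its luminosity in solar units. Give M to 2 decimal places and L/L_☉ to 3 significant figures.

M ≈ -6.06; L/L_☉ ≈ 22600

d = 1/p = 1000/4.31 mas = 232.0 pc
M = m − 5 log₁₀ d + 5 = 0.77 − 5·2.3655 + 5 = -6.058
M − M_☉ = -6.058 − 4.83 = -10.888
L/L_☉ = 10^(−0.4 × -10.888) = 22650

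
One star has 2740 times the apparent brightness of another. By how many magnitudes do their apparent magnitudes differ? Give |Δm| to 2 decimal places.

|Δm| ≈ 8.59

Pogson: Δm = −2.5 log₁₀(ratio) = −2.5 log₁₀(2740) = −2.5 × 3.4378 = -8.594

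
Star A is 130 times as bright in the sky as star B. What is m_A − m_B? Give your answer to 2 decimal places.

m_A − m_B ≈ -5.28

Pogson: Δm = −2.5 log₁₀(ratio) = −2.5 log₁₀(130) = −2.5 × 2.1139 = -5.285
Star A is brighter, so it has the smaller magnitude: the difference is negative.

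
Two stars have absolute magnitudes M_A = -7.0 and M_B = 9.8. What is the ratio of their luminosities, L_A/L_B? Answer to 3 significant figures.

ΔM = M_A − M_B = -16.8
L_A/L_B = 10^(−0.4 ΔM) = 10^6.720 = 5.248×10^6

L_A/L_B ≈ 5.25×10^6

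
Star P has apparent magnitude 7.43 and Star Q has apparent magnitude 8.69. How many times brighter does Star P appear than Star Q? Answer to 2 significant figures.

3.2

Magnitude difference = -1.26
Flux ratio = 10^(−0.4 Δm) = 10^(−0.4 × -1.26) = 10^0.504 = 3.192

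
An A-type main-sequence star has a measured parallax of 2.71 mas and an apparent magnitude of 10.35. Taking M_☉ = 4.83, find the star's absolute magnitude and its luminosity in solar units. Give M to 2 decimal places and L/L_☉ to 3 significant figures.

M ≈ 2.51; L/L_☉ ≈ 8.43

d = 1/p = 1000/2.71 mas = 369.0 pc
M = m − 5 log₁₀ d + 5 = 10.35 − 5·2.5670 + 5 = 2.515
M − M_☉ = 2.515 − 4.83 = -2.315
L/L_☉ = 10^(−0.4 × -2.315) = 8.435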